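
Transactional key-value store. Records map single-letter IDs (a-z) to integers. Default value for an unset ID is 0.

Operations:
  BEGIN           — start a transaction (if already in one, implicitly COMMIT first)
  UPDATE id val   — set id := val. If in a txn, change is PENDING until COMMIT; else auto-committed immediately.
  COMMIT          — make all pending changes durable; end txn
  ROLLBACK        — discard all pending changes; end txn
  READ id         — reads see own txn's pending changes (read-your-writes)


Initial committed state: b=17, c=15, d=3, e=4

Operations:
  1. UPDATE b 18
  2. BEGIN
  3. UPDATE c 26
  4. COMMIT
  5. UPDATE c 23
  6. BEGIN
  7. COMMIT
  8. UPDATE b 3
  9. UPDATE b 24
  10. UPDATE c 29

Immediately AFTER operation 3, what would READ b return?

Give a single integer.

Initial committed: {b=17, c=15, d=3, e=4}
Op 1: UPDATE b=18 (auto-commit; committed b=18)
Op 2: BEGIN: in_txn=True, pending={}
Op 3: UPDATE c=26 (pending; pending now {c=26})
After op 3: visible(b) = 18 (pending={c=26}, committed={b=18, c=15, d=3, e=4})

Answer: 18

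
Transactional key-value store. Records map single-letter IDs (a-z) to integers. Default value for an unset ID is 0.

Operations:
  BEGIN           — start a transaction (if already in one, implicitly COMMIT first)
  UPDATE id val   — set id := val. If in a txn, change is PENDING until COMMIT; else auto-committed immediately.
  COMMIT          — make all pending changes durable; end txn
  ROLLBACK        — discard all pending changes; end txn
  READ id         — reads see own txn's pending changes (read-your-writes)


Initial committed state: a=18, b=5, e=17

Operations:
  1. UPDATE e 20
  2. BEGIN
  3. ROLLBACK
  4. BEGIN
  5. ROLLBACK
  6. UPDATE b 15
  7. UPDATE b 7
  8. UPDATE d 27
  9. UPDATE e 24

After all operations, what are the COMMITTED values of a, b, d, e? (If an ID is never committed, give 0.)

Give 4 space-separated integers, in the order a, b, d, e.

Initial committed: {a=18, b=5, e=17}
Op 1: UPDATE e=20 (auto-commit; committed e=20)
Op 2: BEGIN: in_txn=True, pending={}
Op 3: ROLLBACK: discarded pending []; in_txn=False
Op 4: BEGIN: in_txn=True, pending={}
Op 5: ROLLBACK: discarded pending []; in_txn=False
Op 6: UPDATE b=15 (auto-commit; committed b=15)
Op 7: UPDATE b=7 (auto-commit; committed b=7)
Op 8: UPDATE d=27 (auto-commit; committed d=27)
Op 9: UPDATE e=24 (auto-commit; committed e=24)
Final committed: {a=18, b=7, d=27, e=24}

Answer: 18 7 27 24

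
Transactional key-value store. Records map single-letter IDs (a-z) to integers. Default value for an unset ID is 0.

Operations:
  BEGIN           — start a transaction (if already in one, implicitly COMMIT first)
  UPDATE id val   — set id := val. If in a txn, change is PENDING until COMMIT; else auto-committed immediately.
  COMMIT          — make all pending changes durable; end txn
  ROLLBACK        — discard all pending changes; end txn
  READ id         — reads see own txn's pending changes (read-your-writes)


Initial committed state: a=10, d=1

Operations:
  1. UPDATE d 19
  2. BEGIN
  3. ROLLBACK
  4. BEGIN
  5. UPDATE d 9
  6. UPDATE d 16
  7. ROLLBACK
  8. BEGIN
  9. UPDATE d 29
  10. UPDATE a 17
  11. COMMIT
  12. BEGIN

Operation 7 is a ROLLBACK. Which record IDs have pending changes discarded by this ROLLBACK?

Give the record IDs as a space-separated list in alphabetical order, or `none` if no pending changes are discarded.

Answer: d

Derivation:
Initial committed: {a=10, d=1}
Op 1: UPDATE d=19 (auto-commit; committed d=19)
Op 2: BEGIN: in_txn=True, pending={}
Op 3: ROLLBACK: discarded pending []; in_txn=False
Op 4: BEGIN: in_txn=True, pending={}
Op 5: UPDATE d=9 (pending; pending now {d=9})
Op 6: UPDATE d=16 (pending; pending now {d=16})
Op 7: ROLLBACK: discarded pending ['d']; in_txn=False
Op 8: BEGIN: in_txn=True, pending={}
Op 9: UPDATE d=29 (pending; pending now {d=29})
Op 10: UPDATE a=17 (pending; pending now {a=17, d=29})
Op 11: COMMIT: merged ['a', 'd'] into committed; committed now {a=17, d=29}
Op 12: BEGIN: in_txn=True, pending={}
ROLLBACK at op 7 discards: ['d']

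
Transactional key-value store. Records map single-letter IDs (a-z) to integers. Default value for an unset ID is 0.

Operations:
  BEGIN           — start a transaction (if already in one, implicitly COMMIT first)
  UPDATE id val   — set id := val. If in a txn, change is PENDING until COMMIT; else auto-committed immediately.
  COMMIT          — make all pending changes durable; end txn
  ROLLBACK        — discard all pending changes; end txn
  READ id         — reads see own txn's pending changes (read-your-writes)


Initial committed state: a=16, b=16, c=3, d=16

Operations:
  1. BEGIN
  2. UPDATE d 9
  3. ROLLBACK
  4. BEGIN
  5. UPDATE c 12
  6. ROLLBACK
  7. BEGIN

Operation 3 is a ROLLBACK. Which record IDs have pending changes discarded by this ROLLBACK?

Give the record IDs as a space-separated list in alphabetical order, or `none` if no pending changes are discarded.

Answer: d

Derivation:
Initial committed: {a=16, b=16, c=3, d=16}
Op 1: BEGIN: in_txn=True, pending={}
Op 2: UPDATE d=9 (pending; pending now {d=9})
Op 3: ROLLBACK: discarded pending ['d']; in_txn=False
Op 4: BEGIN: in_txn=True, pending={}
Op 5: UPDATE c=12 (pending; pending now {c=12})
Op 6: ROLLBACK: discarded pending ['c']; in_txn=False
Op 7: BEGIN: in_txn=True, pending={}
ROLLBACK at op 3 discards: ['d']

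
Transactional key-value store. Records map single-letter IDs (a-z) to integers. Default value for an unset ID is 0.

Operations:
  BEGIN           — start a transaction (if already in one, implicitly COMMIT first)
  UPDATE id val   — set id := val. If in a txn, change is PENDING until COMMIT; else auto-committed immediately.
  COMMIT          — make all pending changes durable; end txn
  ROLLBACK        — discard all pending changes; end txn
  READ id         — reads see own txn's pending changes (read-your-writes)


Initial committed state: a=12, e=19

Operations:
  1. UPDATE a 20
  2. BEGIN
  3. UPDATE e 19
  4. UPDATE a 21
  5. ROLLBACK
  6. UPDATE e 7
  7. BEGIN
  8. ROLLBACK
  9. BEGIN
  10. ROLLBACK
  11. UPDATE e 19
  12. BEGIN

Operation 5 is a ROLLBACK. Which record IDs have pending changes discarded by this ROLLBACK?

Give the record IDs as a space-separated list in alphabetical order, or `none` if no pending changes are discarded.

Initial committed: {a=12, e=19}
Op 1: UPDATE a=20 (auto-commit; committed a=20)
Op 2: BEGIN: in_txn=True, pending={}
Op 3: UPDATE e=19 (pending; pending now {e=19})
Op 4: UPDATE a=21 (pending; pending now {a=21, e=19})
Op 5: ROLLBACK: discarded pending ['a', 'e']; in_txn=False
Op 6: UPDATE e=7 (auto-commit; committed e=7)
Op 7: BEGIN: in_txn=True, pending={}
Op 8: ROLLBACK: discarded pending []; in_txn=False
Op 9: BEGIN: in_txn=True, pending={}
Op 10: ROLLBACK: discarded pending []; in_txn=False
Op 11: UPDATE e=19 (auto-commit; committed e=19)
Op 12: BEGIN: in_txn=True, pending={}
ROLLBACK at op 5 discards: ['a', 'e']

Answer: a e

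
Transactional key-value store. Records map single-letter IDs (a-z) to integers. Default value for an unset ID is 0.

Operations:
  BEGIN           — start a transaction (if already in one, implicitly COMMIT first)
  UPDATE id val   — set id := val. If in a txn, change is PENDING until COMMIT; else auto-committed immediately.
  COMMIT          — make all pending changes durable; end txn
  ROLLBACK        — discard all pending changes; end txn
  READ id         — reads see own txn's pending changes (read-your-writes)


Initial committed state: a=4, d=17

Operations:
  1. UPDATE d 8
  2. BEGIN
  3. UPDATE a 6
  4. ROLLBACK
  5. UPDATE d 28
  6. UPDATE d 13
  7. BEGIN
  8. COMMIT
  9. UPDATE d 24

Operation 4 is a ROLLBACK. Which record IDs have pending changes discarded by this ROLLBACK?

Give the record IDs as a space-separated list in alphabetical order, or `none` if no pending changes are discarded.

Initial committed: {a=4, d=17}
Op 1: UPDATE d=8 (auto-commit; committed d=8)
Op 2: BEGIN: in_txn=True, pending={}
Op 3: UPDATE a=6 (pending; pending now {a=6})
Op 4: ROLLBACK: discarded pending ['a']; in_txn=False
Op 5: UPDATE d=28 (auto-commit; committed d=28)
Op 6: UPDATE d=13 (auto-commit; committed d=13)
Op 7: BEGIN: in_txn=True, pending={}
Op 8: COMMIT: merged [] into committed; committed now {a=4, d=13}
Op 9: UPDATE d=24 (auto-commit; committed d=24)
ROLLBACK at op 4 discards: ['a']

Answer: a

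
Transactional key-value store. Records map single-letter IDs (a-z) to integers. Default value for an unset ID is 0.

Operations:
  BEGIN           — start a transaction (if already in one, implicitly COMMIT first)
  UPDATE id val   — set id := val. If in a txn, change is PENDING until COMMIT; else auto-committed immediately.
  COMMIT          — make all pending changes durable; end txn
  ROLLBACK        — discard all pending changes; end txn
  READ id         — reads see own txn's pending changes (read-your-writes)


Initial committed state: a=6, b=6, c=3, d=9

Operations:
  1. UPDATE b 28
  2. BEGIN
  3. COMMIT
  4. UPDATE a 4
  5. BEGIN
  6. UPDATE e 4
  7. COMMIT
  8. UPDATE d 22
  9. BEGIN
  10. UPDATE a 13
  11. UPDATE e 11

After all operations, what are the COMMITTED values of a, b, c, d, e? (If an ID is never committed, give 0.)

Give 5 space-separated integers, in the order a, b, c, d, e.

Initial committed: {a=6, b=6, c=3, d=9}
Op 1: UPDATE b=28 (auto-commit; committed b=28)
Op 2: BEGIN: in_txn=True, pending={}
Op 3: COMMIT: merged [] into committed; committed now {a=6, b=28, c=3, d=9}
Op 4: UPDATE a=4 (auto-commit; committed a=4)
Op 5: BEGIN: in_txn=True, pending={}
Op 6: UPDATE e=4 (pending; pending now {e=4})
Op 7: COMMIT: merged ['e'] into committed; committed now {a=4, b=28, c=3, d=9, e=4}
Op 8: UPDATE d=22 (auto-commit; committed d=22)
Op 9: BEGIN: in_txn=True, pending={}
Op 10: UPDATE a=13 (pending; pending now {a=13})
Op 11: UPDATE e=11 (pending; pending now {a=13, e=11})
Final committed: {a=4, b=28, c=3, d=22, e=4}

Answer: 4 28 3 22 4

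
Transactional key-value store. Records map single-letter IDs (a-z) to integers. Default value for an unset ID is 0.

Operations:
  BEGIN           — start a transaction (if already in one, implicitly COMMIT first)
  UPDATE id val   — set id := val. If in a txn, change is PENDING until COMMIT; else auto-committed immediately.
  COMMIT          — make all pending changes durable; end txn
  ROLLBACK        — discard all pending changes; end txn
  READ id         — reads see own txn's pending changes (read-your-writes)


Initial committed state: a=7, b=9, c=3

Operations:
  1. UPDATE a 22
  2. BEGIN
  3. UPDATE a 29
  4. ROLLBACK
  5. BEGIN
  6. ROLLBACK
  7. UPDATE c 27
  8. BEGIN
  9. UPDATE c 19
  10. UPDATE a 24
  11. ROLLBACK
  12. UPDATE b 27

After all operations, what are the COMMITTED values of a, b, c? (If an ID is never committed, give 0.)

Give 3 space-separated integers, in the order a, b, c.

Answer: 22 27 27

Derivation:
Initial committed: {a=7, b=9, c=3}
Op 1: UPDATE a=22 (auto-commit; committed a=22)
Op 2: BEGIN: in_txn=True, pending={}
Op 3: UPDATE a=29 (pending; pending now {a=29})
Op 4: ROLLBACK: discarded pending ['a']; in_txn=False
Op 5: BEGIN: in_txn=True, pending={}
Op 6: ROLLBACK: discarded pending []; in_txn=False
Op 7: UPDATE c=27 (auto-commit; committed c=27)
Op 8: BEGIN: in_txn=True, pending={}
Op 9: UPDATE c=19 (pending; pending now {c=19})
Op 10: UPDATE a=24 (pending; pending now {a=24, c=19})
Op 11: ROLLBACK: discarded pending ['a', 'c']; in_txn=False
Op 12: UPDATE b=27 (auto-commit; committed b=27)
Final committed: {a=22, b=27, c=27}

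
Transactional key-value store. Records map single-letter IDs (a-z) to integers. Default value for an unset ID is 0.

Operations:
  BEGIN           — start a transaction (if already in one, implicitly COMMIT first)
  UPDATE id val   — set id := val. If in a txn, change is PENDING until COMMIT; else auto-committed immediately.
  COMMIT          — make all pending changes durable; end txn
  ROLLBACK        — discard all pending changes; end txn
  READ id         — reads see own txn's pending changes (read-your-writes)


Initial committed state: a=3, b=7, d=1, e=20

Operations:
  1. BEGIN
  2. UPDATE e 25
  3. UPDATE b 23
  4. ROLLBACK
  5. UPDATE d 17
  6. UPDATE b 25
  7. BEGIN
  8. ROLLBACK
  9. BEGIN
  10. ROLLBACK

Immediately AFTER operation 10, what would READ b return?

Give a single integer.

Initial committed: {a=3, b=7, d=1, e=20}
Op 1: BEGIN: in_txn=True, pending={}
Op 2: UPDATE e=25 (pending; pending now {e=25})
Op 3: UPDATE b=23 (pending; pending now {b=23, e=25})
Op 4: ROLLBACK: discarded pending ['b', 'e']; in_txn=False
Op 5: UPDATE d=17 (auto-commit; committed d=17)
Op 6: UPDATE b=25 (auto-commit; committed b=25)
Op 7: BEGIN: in_txn=True, pending={}
Op 8: ROLLBACK: discarded pending []; in_txn=False
Op 9: BEGIN: in_txn=True, pending={}
Op 10: ROLLBACK: discarded pending []; in_txn=False
After op 10: visible(b) = 25 (pending={}, committed={a=3, b=25, d=17, e=20})

Answer: 25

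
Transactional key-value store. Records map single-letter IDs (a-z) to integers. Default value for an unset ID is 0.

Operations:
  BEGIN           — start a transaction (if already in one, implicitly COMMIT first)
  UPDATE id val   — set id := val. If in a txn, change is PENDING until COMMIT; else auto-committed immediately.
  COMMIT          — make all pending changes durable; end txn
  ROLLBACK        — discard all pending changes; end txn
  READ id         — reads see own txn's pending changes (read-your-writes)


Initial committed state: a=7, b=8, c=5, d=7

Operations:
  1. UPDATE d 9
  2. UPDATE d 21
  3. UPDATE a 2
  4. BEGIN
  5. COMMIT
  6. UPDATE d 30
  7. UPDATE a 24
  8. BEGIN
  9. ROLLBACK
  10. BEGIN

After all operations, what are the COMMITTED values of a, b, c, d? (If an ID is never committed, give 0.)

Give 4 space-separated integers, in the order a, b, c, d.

Initial committed: {a=7, b=8, c=5, d=7}
Op 1: UPDATE d=9 (auto-commit; committed d=9)
Op 2: UPDATE d=21 (auto-commit; committed d=21)
Op 3: UPDATE a=2 (auto-commit; committed a=2)
Op 4: BEGIN: in_txn=True, pending={}
Op 5: COMMIT: merged [] into committed; committed now {a=2, b=8, c=5, d=21}
Op 6: UPDATE d=30 (auto-commit; committed d=30)
Op 7: UPDATE a=24 (auto-commit; committed a=24)
Op 8: BEGIN: in_txn=True, pending={}
Op 9: ROLLBACK: discarded pending []; in_txn=False
Op 10: BEGIN: in_txn=True, pending={}
Final committed: {a=24, b=8, c=5, d=30}

Answer: 24 8 5 30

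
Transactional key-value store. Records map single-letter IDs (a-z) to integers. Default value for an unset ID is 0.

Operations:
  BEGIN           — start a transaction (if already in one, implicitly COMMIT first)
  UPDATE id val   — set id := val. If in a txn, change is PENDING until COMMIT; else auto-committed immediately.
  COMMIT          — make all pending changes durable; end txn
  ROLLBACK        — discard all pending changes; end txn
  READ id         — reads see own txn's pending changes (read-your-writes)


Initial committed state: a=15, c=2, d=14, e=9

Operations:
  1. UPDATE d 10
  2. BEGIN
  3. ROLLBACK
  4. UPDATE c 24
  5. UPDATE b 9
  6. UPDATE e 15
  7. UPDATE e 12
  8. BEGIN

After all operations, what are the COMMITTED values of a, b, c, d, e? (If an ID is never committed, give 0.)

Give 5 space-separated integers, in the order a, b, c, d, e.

Initial committed: {a=15, c=2, d=14, e=9}
Op 1: UPDATE d=10 (auto-commit; committed d=10)
Op 2: BEGIN: in_txn=True, pending={}
Op 3: ROLLBACK: discarded pending []; in_txn=False
Op 4: UPDATE c=24 (auto-commit; committed c=24)
Op 5: UPDATE b=9 (auto-commit; committed b=9)
Op 6: UPDATE e=15 (auto-commit; committed e=15)
Op 7: UPDATE e=12 (auto-commit; committed e=12)
Op 8: BEGIN: in_txn=True, pending={}
Final committed: {a=15, b=9, c=24, d=10, e=12}

Answer: 15 9 24 10 12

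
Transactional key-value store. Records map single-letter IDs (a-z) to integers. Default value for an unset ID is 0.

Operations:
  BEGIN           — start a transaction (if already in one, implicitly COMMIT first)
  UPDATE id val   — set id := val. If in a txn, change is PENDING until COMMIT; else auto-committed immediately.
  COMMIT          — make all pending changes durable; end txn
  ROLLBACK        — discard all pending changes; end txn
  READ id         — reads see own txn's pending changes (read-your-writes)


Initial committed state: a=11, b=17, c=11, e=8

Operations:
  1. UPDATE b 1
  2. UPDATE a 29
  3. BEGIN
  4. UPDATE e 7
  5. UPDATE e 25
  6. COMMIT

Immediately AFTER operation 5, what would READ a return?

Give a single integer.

Answer: 29

Derivation:
Initial committed: {a=11, b=17, c=11, e=8}
Op 1: UPDATE b=1 (auto-commit; committed b=1)
Op 2: UPDATE a=29 (auto-commit; committed a=29)
Op 3: BEGIN: in_txn=True, pending={}
Op 4: UPDATE e=7 (pending; pending now {e=7})
Op 5: UPDATE e=25 (pending; pending now {e=25})
After op 5: visible(a) = 29 (pending={e=25}, committed={a=29, b=1, c=11, e=8})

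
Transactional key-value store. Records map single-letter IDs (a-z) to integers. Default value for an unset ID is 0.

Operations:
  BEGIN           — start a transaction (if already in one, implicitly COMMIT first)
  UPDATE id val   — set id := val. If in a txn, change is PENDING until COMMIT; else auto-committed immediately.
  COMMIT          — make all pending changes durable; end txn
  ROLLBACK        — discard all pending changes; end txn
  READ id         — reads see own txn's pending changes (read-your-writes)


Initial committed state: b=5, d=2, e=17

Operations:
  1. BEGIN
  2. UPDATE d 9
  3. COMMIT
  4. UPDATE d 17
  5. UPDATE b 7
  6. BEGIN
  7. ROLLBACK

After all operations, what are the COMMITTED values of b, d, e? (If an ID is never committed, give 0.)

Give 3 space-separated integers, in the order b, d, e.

Answer: 7 17 17

Derivation:
Initial committed: {b=5, d=2, e=17}
Op 1: BEGIN: in_txn=True, pending={}
Op 2: UPDATE d=9 (pending; pending now {d=9})
Op 3: COMMIT: merged ['d'] into committed; committed now {b=5, d=9, e=17}
Op 4: UPDATE d=17 (auto-commit; committed d=17)
Op 5: UPDATE b=7 (auto-commit; committed b=7)
Op 6: BEGIN: in_txn=True, pending={}
Op 7: ROLLBACK: discarded pending []; in_txn=False
Final committed: {b=7, d=17, e=17}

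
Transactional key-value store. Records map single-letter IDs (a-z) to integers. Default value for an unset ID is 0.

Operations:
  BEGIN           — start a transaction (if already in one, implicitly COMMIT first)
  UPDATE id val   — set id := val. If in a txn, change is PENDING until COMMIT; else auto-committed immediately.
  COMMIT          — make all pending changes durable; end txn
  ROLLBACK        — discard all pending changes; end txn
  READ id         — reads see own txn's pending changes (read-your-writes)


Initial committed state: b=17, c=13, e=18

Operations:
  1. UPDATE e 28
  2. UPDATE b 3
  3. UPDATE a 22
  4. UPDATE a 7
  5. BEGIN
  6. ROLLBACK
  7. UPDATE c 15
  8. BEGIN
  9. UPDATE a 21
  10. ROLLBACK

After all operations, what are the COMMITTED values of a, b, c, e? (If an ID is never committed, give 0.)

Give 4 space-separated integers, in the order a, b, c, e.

Answer: 7 3 15 28

Derivation:
Initial committed: {b=17, c=13, e=18}
Op 1: UPDATE e=28 (auto-commit; committed e=28)
Op 2: UPDATE b=3 (auto-commit; committed b=3)
Op 3: UPDATE a=22 (auto-commit; committed a=22)
Op 4: UPDATE a=7 (auto-commit; committed a=7)
Op 5: BEGIN: in_txn=True, pending={}
Op 6: ROLLBACK: discarded pending []; in_txn=False
Op 7: UPDATE c=15 (auto-commit; committed c=15)
Op 8: BEGIN: in_txn=True, pending={}
Op 9: UPDATE a=21 (pending; pending now {a=21})
Op 10: ROLLBACK: discarded pending ['a']; in_txn=False
Final committed: {a=7, b=3, c=15, e=28}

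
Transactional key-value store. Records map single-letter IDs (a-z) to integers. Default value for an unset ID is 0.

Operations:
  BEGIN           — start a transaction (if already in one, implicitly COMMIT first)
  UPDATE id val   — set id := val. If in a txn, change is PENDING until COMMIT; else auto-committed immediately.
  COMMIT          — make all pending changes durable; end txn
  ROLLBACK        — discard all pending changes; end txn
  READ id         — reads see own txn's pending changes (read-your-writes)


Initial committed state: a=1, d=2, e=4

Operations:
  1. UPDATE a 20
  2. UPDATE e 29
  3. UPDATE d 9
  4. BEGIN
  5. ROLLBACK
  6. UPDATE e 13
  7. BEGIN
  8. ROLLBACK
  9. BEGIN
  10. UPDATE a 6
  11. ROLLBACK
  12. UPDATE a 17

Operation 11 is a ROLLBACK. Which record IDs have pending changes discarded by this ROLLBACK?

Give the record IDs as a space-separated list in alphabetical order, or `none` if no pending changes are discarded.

Initial committed: {a=1, d=2, e=4}
Op 1: UPDATE a=20 (auto-commit; committed a=20)
Op 2: UPDATE e=29 (auto-commit; committed e=29)
Op 3: UPDATE d=9 (auto-commit; committed d=9)
Op 4: BEGIN: in_txn=True, pending={}
Op 5: ROLLBACK: discarded pending []; in_txn=False
Op 6: UPDATE e=13 (auto-commit; committed e=13)
Op 7: BEGIN: in_txn=True, pending={}
Op 8: ROLLBACK: discarded pending []; in_txn=False
Op 9: BEGIN: in_txn=True, pending={}
Op 10: UPDATE a=6 (pending; pending now {a=6})
Op 11: ROLLBACK: discarded pending ['a']; in_txn=False
Op 12: UPDATE a=17 (auto-commit; committed a=17)
ROLLBACK at op 11 discards: ['a']

Answer: a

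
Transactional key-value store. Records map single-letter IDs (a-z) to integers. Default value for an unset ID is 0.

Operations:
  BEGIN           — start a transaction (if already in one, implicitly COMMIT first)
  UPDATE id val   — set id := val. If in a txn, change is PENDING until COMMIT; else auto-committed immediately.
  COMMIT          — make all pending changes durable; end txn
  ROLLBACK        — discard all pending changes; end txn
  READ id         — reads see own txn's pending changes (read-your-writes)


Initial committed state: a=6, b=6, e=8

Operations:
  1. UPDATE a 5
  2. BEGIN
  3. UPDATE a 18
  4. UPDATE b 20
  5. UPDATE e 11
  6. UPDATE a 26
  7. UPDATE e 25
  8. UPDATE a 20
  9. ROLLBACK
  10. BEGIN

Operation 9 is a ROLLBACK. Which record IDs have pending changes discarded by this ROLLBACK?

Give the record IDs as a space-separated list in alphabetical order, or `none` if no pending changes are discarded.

Answer: a b e

Derivation:
Initial committed: {a=6, b=6, e=8}
Op 1: UPDATE a=5 (auto-commit; committed a=5)
Op 2: BEGIN: in_txn=True, pending={}
Op 3: UPDATE a=18 (pending; pending now {a=18})
Op 4: UPDATE b=20 (pending; pending now {a=18, b=20})
Op 5: UPDATE e=11 (pending; pending now {a=18, b=20, e=11})
Op 6: UPDATE a=26 (pending; pending now {a=26, b=20, e=11})
Op 7: UPDATE e=25 (pending; pending now {a=26, b=20, e=25})
Op 8: UPDATE a=20 (pending; pending now {a=20, b=20, e=25})
Op 9: ROLLBACK: discarded pending ['a', 'b', 'e']; in_txn=False
Op 10: BEGIN: in_txn=True, pending={}
ROLLBACK at op 9 discards: ['a', 'b', 'e']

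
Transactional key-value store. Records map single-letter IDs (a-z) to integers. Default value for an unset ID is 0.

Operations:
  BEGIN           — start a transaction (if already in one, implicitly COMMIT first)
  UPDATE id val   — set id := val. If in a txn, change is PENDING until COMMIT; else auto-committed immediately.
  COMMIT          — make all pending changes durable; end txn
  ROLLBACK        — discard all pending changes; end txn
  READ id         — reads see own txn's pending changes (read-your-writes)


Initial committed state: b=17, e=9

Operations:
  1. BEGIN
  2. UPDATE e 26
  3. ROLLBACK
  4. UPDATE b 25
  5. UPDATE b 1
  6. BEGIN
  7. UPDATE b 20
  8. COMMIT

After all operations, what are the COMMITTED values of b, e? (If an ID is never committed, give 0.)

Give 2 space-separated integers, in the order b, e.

Initial committed: {b=17, e=9}
Op 1: BEGIN: in_txn=True, pending={}
Op 2: UPDATE e=26 (pending; pending now {e=26})
Op 3: ROLLBACK: discarded pending ['e']; in_txn=False
Op 4: UPDATE b=25 (auto-commit; committed b=25)
Op 5: UPDATE b=1 (auto-commit; committed b=1)
Op 6: BEGIN: in_txn=True, pending={}
Op 7: UPDATE b=20 (pending; pending now {b=20})
Op 8: COMMIT: merged ['b'] into committed; committed now {b=20, e=9}
Final committed: {b=20, e=9}

Answer: 20 9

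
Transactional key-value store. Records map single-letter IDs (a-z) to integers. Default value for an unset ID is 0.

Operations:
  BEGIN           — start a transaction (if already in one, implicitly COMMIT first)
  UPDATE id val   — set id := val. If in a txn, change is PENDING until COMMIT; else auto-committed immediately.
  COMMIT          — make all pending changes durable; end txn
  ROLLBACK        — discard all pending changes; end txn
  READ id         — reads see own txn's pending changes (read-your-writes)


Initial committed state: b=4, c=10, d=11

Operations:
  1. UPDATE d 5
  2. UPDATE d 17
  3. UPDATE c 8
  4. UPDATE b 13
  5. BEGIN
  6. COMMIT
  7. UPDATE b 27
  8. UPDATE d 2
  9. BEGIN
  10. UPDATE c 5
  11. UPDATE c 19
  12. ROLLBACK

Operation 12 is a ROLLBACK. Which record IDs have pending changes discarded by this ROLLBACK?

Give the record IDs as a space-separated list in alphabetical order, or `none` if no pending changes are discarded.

Answer: c

Derivation:
Initial committed: {b=4, c=10, d=11}
Op 1: UPDATE d=5 (auto-commit; committed d=5)
Op 2: UPDATE d=17 (auto-commit; committed d=17)
Op 3: UPDATE c=8 (auto-commit; committed c=8)
Op 4: UPDATE b=13 (auto-commit; committed b=13)
Op 5: BEGIN: in_txn=True, pending={}
Op 6: COMMIT: merged [] into committed; committed now {b=13, c=8, d=17}
Op 7: UPDATE b=27 (auto-commit; committed b=27)
Op 8: UPDATE d=2 (auto-commit; committed d=2)
Op 9: BEGIN: in_txn=True, pending={}
Op 10: UPDATE c=5 (pending; pending now {c=5})
Op 11: UPDATE c=19 (pending; pending now {c=19})
Op 12: ROLLBACK: discarded pending ['c']; in_txn=False
ROLLBACK at op 12 discards: ['c']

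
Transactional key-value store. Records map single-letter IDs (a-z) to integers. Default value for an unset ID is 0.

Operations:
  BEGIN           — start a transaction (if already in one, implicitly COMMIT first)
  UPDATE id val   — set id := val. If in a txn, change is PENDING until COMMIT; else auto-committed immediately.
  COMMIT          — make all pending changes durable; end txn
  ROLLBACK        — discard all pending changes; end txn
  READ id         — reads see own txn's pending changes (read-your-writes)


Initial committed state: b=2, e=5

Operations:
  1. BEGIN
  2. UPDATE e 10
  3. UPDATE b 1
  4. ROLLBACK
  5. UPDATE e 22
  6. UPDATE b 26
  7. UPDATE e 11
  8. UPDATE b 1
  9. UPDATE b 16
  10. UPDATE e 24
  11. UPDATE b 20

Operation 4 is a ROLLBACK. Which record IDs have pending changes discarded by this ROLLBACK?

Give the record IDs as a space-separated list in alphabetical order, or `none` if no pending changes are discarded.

Initial committed: {b=2, e=5}
Op 1: BEGIN: in_txn=True, pending={}
Op 2: UPDATE e=10 (pending; pending now {e=10})
Op 3: UPDATE b=1 (pending; pending now {b=1, e=10})
Op 4: ROLLBACK: discarded pending ['b', 'e']; in_txn=False
Op 5: UPDATE e=22 (auto-commit; committed e=22)
Op 6: UPDATE b=26 (auto-commit; committed b=26)
Op 7: UPDATE e=11 (auto-commit; committed e=11)
Op 8: UPDATE b=1 (auto-commit; committed b=1)
Op 9: UPDATE b=16 (auto-commit; committed b=16)
Op 10: UPDATE e=24 (auto-commit; committed e=24)
Op 11: UPDATE b=20 (auto-commit; committed b=20)
ROLLBACK at op 4 discards: ['b', 'e']

Answer: b e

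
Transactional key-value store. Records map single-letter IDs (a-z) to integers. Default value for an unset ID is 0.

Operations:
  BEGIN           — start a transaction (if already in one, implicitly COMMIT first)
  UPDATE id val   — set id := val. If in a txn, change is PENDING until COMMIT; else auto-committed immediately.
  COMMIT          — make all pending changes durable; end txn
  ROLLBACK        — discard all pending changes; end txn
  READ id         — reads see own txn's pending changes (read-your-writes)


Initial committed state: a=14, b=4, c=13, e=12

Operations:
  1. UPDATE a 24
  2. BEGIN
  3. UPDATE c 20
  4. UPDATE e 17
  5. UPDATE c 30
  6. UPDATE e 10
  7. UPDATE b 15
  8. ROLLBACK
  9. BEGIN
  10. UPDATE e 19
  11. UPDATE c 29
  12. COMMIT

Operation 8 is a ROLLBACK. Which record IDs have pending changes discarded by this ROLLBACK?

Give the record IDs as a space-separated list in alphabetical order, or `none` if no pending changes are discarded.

Answer: b c e

Derivation:
Initial committed: {a=14, b=4, c=13, e=12}
Op 1: UPDATE a=24 (auto-commit; committed a=24)
Op 2: BEGIN: in_txn=True, pending={}
Op 3: UPDATE c=20 (pending; pending now {c=20})
Op 4: UPDATE e=17 (pending; pending now {c=20, e=17})
Op 5: UPDATE c=30 (pending; pending now {c=30, e=17})
Op 6: UPDATE e=10 (pending; pending now {c=30, e=10})
Op 7: UPDATE b=15 (pending; pending now {b=15, c=30, e=10})
Op 8: ROLLBACK: discarded pending ['b', 'c', 'e']; in_txn=False
Op 9: BEGIN: in_txn=True, pending={}
Op 10: UPDATE e=19 (pending; pending now {e=19})
Op 11: UPDATE c=29 (pending; pending now {c=29, e=19})
Op 12: COMMIT: merged ['c', 'e'] into committed; committed now {a=24, b=4, c=29, e=19}
ROLLBACK at op 8 discards: ['b', 'c', 'e']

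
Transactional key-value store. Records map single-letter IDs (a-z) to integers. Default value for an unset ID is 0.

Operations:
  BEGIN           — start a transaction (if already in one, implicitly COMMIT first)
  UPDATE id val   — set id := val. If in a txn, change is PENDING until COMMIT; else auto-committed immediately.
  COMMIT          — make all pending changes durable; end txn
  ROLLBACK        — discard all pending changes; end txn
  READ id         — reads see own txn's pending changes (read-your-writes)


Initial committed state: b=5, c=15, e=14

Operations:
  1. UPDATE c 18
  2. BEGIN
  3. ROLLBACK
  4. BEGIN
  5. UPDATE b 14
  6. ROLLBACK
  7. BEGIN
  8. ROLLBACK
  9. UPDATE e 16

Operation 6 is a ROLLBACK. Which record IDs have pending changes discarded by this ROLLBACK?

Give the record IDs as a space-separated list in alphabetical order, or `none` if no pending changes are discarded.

Answer: b

Derivation:
Initial committed: {b=5, c=15, e=14}
Op 1: UPDATE c=18 (auto-commit; committed c=18)
Op 2: BEGIN: in_txn=True, pending={}
Op 3: ROLLBACK: discarded pending []; in_txn=False
Op 4: BEGIN: in_txn=True, pending={}
Op 5: UPDATE b=14 (pending; pending now {b=14})
Op 6: ROLLBACK: discarded pending ['b']; in_txn=False
Op 7: BEGIN: in_txn=True, pending={}
Op 8: ROLLBACK: discarded pending []; in_txn=False
Op 9: UPDATE e=16 (auto-commit; committed e=16)
ROLLBACK at op 6 discards: ['b']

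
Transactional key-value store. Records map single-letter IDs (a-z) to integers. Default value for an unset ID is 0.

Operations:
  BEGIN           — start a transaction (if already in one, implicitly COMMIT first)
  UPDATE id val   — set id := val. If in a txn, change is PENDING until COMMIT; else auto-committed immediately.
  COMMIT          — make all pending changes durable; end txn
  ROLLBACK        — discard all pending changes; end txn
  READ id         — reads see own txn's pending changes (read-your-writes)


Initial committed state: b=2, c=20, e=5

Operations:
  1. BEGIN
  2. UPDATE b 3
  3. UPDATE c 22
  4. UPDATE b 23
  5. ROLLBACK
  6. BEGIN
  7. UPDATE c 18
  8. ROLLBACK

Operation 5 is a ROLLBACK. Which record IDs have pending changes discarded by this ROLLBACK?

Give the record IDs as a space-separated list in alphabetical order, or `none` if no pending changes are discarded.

Answer: b c

Derivation:
Initial committed: {b=2, c=20, e=5}
Op 1: BEGIN: in_txn=True, pending={}
Op 2: UPDATE b=3 (pending; pending now {b=3})
Op 3: UPDATE c=22 (pending; pending now {b=3, c=22})
Op 4: UPDATE b=23 (pending; pending now {b=23, c=22})
Op 5: ROLLBACK: discarded pending ['b', 'c']; in_txn=False
Op 6: BEGIN: in_txn=True, pending={}
Op 7: UPDATE c=18 (pending; pending now {c=18})
Op 8: ROLLBACK: discarded pending ['c']; in_txn=False
ROLLBACK at op 5 discards: ['b', 'c']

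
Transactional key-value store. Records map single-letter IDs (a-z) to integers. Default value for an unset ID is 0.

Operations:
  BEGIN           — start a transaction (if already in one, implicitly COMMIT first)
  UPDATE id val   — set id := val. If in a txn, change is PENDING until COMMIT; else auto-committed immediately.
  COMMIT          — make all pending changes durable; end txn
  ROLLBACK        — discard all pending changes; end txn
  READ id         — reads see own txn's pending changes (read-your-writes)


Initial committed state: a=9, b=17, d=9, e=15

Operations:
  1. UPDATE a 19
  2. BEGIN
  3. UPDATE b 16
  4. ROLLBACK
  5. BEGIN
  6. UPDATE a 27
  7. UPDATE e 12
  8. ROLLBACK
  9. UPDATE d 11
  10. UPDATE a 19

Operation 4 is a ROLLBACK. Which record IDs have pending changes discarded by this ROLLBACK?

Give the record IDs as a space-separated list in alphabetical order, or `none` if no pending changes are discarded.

Initial committed: {a=9, b=17, d=9, e=15}
Op 1: UPDATE a=19 (auto-commit; committed a=19)
Op 2: BEGIN: in_txn=True, pending={}
Op 3: UPDATE b=16 (pending; pending now {b=16})
Op 4: ROLLBACK: discarded pending ['b']; in_txn=False
Op 5: BEGIN: in_txn=True, pending={}
Op 6: UPDATE a=27 (pending; pending now {a=27})
Op 7: UPDATE e=12 (pending; pending now {a=27, e=12})
Op 8: ROLLBACK: discarded pending ['a', 'e']; in_txn=False
Op 9: UPDATE d=11 (auto-commit; committed d=11)
Op 10: UPDATE a=19 (auto-commit; committed a=19)
ROLLBACK at op 4 discards: ['b']

Answer: b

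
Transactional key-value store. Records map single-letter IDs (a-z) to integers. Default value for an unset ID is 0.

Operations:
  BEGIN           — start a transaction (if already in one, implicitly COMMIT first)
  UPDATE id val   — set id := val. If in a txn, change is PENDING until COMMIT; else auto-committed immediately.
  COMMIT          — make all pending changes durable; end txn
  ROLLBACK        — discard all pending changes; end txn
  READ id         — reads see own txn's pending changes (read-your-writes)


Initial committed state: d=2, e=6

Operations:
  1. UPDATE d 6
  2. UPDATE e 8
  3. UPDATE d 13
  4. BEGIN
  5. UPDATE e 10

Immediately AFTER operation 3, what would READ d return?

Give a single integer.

Initial committed: {d=2, e=6}
Op 1: UPDATE d=6 (auto-commit; committed d=6)
Op 2: UPDATE e=8 (auto-commit; committed e=8)
Op 3: UPDATE d=13 (auto-commit; committed d=13)
After op 3: visible(d) = 13 (pending={}, committed={d=13, e=8})

Answer: 13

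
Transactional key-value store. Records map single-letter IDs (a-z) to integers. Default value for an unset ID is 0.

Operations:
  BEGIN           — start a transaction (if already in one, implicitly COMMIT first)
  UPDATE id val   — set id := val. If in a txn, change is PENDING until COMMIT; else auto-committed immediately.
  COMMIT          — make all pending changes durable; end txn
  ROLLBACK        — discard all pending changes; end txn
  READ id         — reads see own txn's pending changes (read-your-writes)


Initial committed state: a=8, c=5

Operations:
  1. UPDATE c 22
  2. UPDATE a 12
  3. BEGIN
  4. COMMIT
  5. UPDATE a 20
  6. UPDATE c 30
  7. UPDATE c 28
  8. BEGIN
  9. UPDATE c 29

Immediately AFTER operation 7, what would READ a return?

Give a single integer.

Initial committed: {a=8, c=5}
Op 1: UPDATE c=22 (auto-commit; committed c=22)
Op 2: UPDATE a=12 (auto-commit; committed a=12)
Op 3: BEGIN: in_txn=True, pending={}
Op 4: COMMIT: merged [] into committed; committed now {a=12, c=22}
Op 5: UPDATE a=20 (auto-commit; committed a=20)
Op 6: UPDATE c=30 (auto-commit; committed c=30)
Op 7: UPDATE c=28 (auto-commit; committed c=28)
After op 7: visible(a) = 20 (pending={}, committed={a=20, c=28})

Answer: 20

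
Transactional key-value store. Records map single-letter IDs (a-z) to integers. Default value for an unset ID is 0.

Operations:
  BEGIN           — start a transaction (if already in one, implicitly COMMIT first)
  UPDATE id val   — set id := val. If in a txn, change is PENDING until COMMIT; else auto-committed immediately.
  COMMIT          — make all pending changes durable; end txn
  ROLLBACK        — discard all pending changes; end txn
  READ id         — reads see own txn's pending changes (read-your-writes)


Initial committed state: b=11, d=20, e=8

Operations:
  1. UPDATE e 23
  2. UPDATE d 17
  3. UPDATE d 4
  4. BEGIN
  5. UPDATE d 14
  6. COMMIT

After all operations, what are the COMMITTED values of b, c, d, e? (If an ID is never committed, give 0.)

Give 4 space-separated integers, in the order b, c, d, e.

Initial committed: {b=11, d=20, e=8}
Op 1: UPDATE e=23 (auto-commit; committed e=23)
Op 2: UPDATE d=17 (auto-commit; committed d=17)
Op 3: UPDATE d=4 (auto-commit; committed d=4)
Op 4: BEGIN: in_txn=True, pending={}
Op 5: UPDATE d=14 (pending; pending now {d=14})
Op 6: COMMIT: merged ['d'] into committed; committed now {b=11, d=14, e=23}
Final committed: {b=11, d=14, e=23}

Answer: 11 0 14 23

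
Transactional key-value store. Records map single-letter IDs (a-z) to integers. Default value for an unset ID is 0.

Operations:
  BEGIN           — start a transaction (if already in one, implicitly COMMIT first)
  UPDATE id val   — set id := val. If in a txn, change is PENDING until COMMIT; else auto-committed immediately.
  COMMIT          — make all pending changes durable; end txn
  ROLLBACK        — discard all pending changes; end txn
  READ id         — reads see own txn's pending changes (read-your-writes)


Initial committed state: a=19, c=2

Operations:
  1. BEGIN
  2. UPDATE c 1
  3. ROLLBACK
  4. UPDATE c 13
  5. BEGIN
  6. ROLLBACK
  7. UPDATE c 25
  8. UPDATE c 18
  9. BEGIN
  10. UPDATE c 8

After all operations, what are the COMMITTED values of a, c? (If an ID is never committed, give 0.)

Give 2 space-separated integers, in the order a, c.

Initial committed: {a=19, c=2}
Op 1: BEGIN: in_txn=True, pending={}
Op 2: UPDATE c=1 (pending; pending now {c=1})
Op 3: ROLLBACK: discarded pending ['c']; in_txn=False
Op 4: UPDATE c=13 (auto-commit; committed c=13)
Op 5: BEGIN: in_txn=True, pending={}
Op 6: ROLLBACK: discarded pending []; in_txn=False
Op 7: UPDATE c=25 (auto-commit; committed c=25)
Op 8: UPDATE c=18 (auto-commit; committed c=18)
Op 9: BEGIN: in_txn=True, pending={}
Op 10: UPDATE c=8 (pending; pending now {c=8})
Final committed: {a=19, c=18}

Answer: 19 18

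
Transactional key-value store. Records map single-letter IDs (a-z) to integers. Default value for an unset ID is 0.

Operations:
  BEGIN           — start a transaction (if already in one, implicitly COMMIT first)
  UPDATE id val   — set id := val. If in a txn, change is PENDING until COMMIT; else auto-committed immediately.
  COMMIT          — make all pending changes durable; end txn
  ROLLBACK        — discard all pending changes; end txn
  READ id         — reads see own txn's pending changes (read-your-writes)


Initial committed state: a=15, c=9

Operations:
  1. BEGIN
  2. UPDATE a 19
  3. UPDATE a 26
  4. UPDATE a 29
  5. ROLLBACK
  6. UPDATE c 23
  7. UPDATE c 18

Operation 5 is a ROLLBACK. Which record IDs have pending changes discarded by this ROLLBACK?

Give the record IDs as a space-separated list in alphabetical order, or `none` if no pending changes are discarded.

Answer: a

Derivation:
Initial committed: {a=15, c=9}
Op 1: BEGIN: in_txn=True, pending={}
Op 2: UPDATE a=19 (pending; pending now {a=19})
Op 3: UPDATE a=26 (pending; pending now {a=26})
Op 4: UPDATE a=29 (pending; pending now {a=29})
Op 5: ROLLBACK: discarded pending ['a']; in_txn=False
Op 6: UPDATE c=23 (auto-commit; committed c=23)
Op 7: UPDATE c=18 (auto-commit; committed c=18)
ROLLBACK at op 5 discards: ['a']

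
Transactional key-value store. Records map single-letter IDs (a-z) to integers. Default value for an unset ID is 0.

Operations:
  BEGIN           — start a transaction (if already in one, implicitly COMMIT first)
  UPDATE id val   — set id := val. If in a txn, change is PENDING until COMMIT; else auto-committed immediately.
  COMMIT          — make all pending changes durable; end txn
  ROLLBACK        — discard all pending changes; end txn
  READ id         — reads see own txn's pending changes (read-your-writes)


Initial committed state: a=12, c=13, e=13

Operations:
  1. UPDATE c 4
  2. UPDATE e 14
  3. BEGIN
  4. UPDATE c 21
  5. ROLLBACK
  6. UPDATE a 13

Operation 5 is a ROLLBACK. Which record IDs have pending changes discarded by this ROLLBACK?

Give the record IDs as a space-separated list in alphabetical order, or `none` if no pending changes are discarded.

Initial committed: {a=12, c=13, e=13}
Op 1: UPDATE c=4 (auto-commit; committed c=4)
Op 2: UPDATE e=14 (auto-commit; committed e=14)
Op 3: BEGIN: in_txn=True, pending={}
Op 4: UPDATE c=21 (pending; pending now {c=21})
Op 5: ROLLBACK: discarded pending ['c']; in_txn=False
Op 6: UPDATE a=13 (auto-commit; committed a=13)
ROLLBACK at op 5 discards: ['c']

Answer: c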